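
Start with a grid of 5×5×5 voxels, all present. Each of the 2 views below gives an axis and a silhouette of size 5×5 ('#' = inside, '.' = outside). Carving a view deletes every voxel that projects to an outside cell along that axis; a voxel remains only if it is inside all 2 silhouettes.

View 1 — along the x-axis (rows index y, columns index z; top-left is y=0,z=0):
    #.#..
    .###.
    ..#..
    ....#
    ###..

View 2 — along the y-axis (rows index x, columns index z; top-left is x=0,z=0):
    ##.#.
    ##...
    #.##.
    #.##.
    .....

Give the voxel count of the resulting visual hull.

before carving: 125 voxels (5×5×5)
[1] x-view keeps 10 columns → grid now 50
[2] y-view keeps 11 columns → grid now 23

23 voxels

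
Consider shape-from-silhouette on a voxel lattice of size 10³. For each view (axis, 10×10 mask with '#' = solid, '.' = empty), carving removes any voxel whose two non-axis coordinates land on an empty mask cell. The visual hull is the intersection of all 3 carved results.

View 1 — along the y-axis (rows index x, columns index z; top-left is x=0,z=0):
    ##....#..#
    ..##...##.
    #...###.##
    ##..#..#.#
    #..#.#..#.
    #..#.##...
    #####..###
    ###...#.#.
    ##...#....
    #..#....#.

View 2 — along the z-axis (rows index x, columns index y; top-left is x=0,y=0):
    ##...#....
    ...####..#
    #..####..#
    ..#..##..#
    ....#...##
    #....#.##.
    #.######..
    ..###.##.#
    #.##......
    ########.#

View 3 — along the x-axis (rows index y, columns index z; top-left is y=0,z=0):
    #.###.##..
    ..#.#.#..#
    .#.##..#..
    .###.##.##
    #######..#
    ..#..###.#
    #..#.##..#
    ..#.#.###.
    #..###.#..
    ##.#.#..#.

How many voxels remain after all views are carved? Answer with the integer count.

voxel count = 130

full grid |V| = 1000
[1] y-view keeps 46 columns → grid now 460
[2] z-view keeps 50 columns → grid now 238
[3] x-view keeps 54 columns → grid now 130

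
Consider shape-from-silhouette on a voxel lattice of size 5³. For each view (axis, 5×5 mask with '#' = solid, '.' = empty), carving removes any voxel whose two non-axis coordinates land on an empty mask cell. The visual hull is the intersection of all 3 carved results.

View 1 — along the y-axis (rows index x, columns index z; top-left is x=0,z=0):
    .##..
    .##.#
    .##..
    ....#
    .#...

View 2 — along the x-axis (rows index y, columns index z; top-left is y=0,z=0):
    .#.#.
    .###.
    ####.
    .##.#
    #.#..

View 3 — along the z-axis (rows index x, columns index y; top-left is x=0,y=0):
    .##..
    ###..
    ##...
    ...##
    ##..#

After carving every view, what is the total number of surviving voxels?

full grid |V| = 125
  1. axis=1 (XZ plane), |mask|=9  ⇒  voxels=45
  2. axis=0 (YZ plane), |mask|=14  ⇒  voxels=30
  3. axis=2 (XY plane), |mask|=12  ⇒  voxels=15

remaining voxels: 15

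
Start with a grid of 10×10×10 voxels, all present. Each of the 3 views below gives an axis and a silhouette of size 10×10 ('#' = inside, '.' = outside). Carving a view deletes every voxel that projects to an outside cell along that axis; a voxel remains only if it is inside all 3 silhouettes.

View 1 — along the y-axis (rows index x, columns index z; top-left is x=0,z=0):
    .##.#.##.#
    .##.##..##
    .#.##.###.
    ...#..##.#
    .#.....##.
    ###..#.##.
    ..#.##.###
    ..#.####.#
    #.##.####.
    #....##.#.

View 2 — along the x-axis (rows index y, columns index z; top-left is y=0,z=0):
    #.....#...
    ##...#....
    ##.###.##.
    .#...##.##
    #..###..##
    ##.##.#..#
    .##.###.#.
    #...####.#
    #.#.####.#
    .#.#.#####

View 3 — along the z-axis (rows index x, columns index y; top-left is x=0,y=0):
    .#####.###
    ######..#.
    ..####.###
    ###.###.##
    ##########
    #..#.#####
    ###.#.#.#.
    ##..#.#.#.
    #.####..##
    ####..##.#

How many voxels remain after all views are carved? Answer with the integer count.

|visual hull| = 204

initial block: 10^3 = 1000
[1] y-view keeps 54 columns → grid now 540
[2] x-view keeps 55 columns → grid now 292
[3] z-view keeps 72 columns → grid now 204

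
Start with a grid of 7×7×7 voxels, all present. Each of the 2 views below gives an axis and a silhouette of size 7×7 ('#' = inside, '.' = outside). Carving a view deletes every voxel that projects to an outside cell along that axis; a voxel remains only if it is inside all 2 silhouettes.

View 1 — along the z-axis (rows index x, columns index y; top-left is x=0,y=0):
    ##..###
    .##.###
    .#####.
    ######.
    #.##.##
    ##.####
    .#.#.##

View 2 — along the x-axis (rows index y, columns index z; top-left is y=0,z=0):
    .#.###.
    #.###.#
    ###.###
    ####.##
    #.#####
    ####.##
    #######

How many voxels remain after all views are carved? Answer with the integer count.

207 voxels

initial block: 7^3 = 343
V1 z: intersect with XY mask (36 set) -- 252 left
V2 x: intersect with YZ mask (40 set) -- 207 left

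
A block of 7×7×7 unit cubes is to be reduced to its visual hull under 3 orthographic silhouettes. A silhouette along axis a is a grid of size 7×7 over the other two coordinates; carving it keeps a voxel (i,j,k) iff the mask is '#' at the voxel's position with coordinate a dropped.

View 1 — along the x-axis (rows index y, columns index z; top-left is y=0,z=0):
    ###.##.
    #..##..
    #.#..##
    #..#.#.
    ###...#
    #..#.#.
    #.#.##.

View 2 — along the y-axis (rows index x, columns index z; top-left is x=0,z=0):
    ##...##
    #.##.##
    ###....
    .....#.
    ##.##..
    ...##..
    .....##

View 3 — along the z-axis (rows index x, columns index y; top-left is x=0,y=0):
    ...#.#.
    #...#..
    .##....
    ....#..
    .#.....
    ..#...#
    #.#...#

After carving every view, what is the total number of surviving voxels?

initial block: 7^3 = 343
V1 x: intersect with YZ mask (26 set) -- 182 left
V2 y: intersect with XZ mask (21 set) -- 83 left
V3 z: intersect with XY mask (13 set) -- 21 left

voxel count = 21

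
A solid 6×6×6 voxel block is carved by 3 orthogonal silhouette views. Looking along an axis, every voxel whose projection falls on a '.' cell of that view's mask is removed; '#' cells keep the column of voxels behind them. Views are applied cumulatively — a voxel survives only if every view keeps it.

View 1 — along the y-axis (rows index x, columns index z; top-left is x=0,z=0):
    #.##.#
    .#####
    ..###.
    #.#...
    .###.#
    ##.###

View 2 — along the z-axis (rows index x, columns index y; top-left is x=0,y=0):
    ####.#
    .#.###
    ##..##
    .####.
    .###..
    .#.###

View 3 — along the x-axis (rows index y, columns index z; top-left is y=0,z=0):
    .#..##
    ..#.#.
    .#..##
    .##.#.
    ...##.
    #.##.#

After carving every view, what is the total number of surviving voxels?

before carving: 216 voxels (6×6×6)
[1] y-view keeps 23 columns → grid now 138
[2] z-view keeps 24 columns → grid now 92
[3] x-view keeps 17 columns → grid now 40

voxel count = 40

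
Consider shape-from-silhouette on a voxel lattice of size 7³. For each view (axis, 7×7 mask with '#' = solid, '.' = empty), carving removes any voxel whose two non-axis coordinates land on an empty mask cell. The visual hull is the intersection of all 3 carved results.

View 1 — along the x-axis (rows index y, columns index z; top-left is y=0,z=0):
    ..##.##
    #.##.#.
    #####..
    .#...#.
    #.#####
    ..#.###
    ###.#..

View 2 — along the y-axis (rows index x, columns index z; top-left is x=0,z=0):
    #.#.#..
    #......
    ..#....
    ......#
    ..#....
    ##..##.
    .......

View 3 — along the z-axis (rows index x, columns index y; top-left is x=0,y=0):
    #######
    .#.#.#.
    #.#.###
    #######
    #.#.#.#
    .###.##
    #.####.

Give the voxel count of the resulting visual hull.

|visual hull| = 39

before carving: 343 voxels (7×7×7)
carve view 1 (along x, YZ-mask fill 29/49): 203 voxels remain
carve view 2 (along y, XZ-mask fill 11/49): 49 voxels remain
carve view 3 (along z, XY-mask fill 36/49): 39 voxels remain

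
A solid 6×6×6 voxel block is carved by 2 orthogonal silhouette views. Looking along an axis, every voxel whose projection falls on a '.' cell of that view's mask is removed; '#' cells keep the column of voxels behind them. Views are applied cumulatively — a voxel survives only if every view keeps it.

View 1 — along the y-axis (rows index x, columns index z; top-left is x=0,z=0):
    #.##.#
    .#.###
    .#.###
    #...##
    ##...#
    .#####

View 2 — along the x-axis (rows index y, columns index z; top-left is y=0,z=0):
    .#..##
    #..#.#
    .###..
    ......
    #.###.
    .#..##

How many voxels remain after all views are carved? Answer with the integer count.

64 voxels

initial block: 6^3 = 216
[1] y-view keeps 23 columns → grid now 138
[2] x-view keeps 16 columns → grid now 64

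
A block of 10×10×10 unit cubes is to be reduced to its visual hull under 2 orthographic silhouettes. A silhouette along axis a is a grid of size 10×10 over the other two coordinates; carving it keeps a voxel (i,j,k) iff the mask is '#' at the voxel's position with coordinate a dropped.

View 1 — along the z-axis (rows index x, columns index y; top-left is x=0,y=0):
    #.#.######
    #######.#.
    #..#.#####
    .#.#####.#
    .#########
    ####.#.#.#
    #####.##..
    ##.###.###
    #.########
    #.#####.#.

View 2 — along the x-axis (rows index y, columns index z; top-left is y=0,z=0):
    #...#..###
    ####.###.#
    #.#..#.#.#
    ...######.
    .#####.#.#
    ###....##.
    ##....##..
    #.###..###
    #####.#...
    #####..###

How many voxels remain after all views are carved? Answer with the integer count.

initial block: 10^3 = 1000
[1] z-view keeps 77 columns → grid now 770
[2] x-view keeps 61 columns → grid now 464

464 voxels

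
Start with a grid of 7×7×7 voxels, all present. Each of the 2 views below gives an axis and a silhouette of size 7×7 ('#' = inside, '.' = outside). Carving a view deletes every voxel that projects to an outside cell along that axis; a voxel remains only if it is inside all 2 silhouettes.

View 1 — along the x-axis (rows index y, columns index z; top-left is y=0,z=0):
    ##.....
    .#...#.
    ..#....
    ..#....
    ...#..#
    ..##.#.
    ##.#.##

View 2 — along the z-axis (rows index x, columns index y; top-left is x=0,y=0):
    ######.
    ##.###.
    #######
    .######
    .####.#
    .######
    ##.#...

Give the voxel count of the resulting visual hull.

initial block: 7^3 = 343
carve view 1 (along x, YZ-mask fill 16/49): 112 voxels remain
carve view 2 (along z, XY-mask fill 38/49): 81 voxels remain

voxel count = 81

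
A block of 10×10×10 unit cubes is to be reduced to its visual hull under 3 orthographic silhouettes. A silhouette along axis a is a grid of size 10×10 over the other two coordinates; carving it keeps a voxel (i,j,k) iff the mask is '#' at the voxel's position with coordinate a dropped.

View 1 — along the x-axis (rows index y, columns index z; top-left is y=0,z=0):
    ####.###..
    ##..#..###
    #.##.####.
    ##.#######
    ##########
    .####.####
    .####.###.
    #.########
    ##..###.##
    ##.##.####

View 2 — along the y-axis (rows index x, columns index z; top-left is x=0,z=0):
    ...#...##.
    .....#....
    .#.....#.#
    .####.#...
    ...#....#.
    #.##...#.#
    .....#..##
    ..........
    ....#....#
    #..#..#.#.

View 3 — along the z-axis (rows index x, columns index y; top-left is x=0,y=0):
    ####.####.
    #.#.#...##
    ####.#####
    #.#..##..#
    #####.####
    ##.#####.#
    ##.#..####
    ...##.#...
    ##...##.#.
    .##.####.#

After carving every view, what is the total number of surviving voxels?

voxel count = 159

before carving: 1000 voxels (10×10×10)
step 1: project along x, AND mask (78/100) → |grid| = 780
step 2: project along y, AND mask (28/100) → |grid| = 221
step 3: project along z, AND mask (66/100) → |grid| = 159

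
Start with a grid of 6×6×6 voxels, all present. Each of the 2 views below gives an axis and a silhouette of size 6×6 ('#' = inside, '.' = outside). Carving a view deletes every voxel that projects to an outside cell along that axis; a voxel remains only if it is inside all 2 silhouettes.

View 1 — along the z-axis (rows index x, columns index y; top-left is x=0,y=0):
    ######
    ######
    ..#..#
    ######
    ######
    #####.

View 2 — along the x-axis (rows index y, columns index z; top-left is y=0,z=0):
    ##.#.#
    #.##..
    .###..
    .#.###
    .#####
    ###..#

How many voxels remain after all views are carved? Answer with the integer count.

before carving: 216 voxels (6×6×6)
[1] z-view keeps 31 columns → grid now 186
[2] x-view keeps 23 columns → grid now 118

voxel count = 118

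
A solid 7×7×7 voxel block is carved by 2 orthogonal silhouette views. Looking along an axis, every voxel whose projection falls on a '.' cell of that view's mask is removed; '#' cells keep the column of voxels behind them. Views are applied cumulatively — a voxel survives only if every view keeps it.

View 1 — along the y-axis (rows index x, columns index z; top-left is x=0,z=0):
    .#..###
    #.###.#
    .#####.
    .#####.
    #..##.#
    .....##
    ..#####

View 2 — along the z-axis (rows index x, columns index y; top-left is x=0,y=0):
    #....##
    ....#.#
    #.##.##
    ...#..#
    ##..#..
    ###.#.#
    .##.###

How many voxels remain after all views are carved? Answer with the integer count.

start: 7×7×7 = 343 voxels
step 1: project along y, AND mask (30/49) → |grid| = 210
step 2: project along z, AND mask (25/49) → |grid| = 104

remaining voxels: 104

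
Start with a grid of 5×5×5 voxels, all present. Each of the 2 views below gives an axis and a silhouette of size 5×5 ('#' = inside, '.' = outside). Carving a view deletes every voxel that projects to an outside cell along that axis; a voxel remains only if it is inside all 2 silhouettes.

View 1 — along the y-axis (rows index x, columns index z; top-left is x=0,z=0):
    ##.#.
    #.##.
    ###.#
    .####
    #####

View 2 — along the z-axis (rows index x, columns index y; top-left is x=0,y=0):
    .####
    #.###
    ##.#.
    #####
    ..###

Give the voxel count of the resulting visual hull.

|visual hull| = 71

full grid |V| = 125
carve view 1 (along y, XZ-mask fill 19/25): 95 voxels remain
carve view 2 (along z, XY-mask fill 19/25): 71 voxels remain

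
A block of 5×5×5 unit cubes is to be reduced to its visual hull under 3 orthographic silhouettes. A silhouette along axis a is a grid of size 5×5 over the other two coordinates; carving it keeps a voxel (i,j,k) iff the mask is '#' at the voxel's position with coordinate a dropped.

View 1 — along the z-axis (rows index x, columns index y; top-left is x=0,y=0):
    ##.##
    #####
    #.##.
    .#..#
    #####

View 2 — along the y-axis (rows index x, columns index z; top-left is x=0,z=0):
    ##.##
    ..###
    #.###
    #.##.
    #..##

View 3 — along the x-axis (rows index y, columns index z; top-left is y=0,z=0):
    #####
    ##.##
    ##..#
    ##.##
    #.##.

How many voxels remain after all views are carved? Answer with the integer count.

start: 5×5×5 = 125 voxels
  1. axis=2 (XY plane), |mask|=19  ⇒  voxels=95
  2. axis=1 (XZ plane), |mask|=17  ⇒  voxels=64
  3. axis=0 (YZ plane), |mask|=19  ⇒  voxels=51

remaining voxels: 51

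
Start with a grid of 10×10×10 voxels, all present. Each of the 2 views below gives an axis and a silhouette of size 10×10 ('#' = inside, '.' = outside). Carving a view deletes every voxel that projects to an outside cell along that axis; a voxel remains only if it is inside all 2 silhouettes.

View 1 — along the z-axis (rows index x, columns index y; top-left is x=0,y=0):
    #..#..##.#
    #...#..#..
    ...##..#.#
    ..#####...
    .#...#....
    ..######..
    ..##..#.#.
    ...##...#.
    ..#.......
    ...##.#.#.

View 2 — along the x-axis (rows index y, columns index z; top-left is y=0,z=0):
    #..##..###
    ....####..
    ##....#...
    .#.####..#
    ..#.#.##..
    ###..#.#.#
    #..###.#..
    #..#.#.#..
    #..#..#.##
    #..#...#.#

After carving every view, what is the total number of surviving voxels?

initial block: 10^3 = 1000
  1. axis=2 (XY plane), |mask|=37  ⇒  voxels=370
  2. axis=0 (YZ plane), |mask|=47  ⇒  voxels=176

176 voxels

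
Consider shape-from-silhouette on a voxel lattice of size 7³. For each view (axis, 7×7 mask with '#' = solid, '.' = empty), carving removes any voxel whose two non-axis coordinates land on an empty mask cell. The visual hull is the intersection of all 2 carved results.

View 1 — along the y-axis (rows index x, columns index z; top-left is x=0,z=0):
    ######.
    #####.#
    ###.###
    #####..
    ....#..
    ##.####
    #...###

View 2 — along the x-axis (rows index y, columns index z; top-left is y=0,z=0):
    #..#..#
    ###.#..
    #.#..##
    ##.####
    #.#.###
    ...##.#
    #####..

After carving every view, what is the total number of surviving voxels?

start: 7×7×7 = 343 voxels
  1. axis=1 (XZ plane), |mask|=34  ⇒  voxels=238
  2. axis=0 (YZ plane), |mask|=30  ⇒  voxels=150

|visual hull| = 150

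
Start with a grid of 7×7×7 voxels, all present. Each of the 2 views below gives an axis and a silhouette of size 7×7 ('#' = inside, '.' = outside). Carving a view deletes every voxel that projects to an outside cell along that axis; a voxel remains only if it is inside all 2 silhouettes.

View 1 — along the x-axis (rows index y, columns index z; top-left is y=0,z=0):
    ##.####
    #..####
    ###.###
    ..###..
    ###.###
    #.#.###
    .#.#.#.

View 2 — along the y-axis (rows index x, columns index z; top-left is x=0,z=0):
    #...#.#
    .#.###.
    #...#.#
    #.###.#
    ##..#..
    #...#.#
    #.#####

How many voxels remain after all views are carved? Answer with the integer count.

initial block: 7^3 = 343
  1. axis=0 (YZ plane), |mask|=34  ⇒  voxels=238
  2. axis=1 (XZ plane), |mask|=27  ⇒  voxels=137

remaining voxels: 137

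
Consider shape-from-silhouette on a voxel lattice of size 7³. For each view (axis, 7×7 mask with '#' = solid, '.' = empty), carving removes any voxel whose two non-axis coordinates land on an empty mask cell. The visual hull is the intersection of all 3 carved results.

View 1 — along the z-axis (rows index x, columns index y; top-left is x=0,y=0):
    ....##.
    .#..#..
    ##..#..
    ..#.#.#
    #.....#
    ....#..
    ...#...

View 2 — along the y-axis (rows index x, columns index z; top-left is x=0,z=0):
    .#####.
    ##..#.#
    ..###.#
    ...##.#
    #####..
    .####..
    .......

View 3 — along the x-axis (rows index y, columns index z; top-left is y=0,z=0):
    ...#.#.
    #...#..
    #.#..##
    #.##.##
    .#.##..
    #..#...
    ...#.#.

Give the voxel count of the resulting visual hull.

full grid |V| = 343
[1] z-view keeps 14 columns → grid now 98
[2] y-view keeps 25 columns → grid now 53
[3] x-view keeps 20 columns → grid now 21

|visual hull| = 21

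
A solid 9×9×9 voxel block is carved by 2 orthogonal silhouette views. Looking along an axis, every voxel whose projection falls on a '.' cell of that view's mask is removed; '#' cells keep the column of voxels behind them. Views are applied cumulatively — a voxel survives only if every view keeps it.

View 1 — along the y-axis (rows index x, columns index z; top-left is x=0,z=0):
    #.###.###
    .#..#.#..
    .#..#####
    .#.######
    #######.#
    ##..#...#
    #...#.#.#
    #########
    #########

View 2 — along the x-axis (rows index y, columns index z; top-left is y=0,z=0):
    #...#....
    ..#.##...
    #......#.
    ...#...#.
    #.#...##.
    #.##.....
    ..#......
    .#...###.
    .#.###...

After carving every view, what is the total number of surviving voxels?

147 voxels

start: 9×9×9 = 729 voxels
V1 y: intersect with XZ mask (57 set) -- 513 left
V2 x: intersect with YZ mask (25 set) -- 147 left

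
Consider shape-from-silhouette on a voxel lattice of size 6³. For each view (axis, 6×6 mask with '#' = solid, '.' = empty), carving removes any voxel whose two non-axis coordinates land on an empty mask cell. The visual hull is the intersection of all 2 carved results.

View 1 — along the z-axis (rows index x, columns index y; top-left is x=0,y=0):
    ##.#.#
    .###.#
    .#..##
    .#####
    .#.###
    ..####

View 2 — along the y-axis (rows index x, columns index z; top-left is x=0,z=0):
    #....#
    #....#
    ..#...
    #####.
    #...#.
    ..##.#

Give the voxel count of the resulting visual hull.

start: 6×6×6 = 216 voxels
carve view 1 (along z, XY-mask fill 24/36): 144 voxels remain
carve view 2 (along y, XZ-mask fill 15/36): 64 voxels remain

|visual hull| = 64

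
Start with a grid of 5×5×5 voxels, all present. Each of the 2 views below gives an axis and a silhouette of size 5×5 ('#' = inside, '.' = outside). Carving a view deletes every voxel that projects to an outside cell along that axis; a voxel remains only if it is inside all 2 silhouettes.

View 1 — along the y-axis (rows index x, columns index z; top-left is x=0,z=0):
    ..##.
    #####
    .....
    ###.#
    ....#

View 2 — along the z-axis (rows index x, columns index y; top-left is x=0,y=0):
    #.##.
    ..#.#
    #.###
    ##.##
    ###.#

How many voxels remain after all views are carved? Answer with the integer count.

voxel count = 36

initial block: 5^3 = 125
V1 y: intersect with XZ mask (12 set) -- 60 left
V2 z: intersect with XY mask (17 set) -- 36 left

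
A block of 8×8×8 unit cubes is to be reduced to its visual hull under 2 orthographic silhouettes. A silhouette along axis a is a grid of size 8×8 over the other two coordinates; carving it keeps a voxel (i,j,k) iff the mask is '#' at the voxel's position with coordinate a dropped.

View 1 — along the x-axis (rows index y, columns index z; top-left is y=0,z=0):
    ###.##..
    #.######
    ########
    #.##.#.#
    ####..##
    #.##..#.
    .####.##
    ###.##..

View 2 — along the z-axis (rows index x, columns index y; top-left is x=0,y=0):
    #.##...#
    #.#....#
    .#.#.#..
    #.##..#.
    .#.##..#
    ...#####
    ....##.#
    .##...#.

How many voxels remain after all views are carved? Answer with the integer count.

|visual hull| = 166

initial block: 8^3 = 512
[1] x-view keeps 46 columns → grid now 368
[2] z-view keeps 29 columns → grid now 166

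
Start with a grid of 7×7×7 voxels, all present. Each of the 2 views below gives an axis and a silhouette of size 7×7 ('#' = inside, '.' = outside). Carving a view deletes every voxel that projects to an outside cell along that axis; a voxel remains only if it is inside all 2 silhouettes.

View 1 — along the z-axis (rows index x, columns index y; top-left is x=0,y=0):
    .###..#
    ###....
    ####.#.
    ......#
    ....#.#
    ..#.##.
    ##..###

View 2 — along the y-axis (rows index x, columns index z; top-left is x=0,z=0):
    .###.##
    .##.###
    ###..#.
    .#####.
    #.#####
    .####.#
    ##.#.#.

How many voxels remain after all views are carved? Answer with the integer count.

full grid |V| = 343
V1 z: intersect with XY mask (23 set) -- 161 left
V2 y: intersect with XZ mask (34 set) -- 107 left

|visual hull| = 107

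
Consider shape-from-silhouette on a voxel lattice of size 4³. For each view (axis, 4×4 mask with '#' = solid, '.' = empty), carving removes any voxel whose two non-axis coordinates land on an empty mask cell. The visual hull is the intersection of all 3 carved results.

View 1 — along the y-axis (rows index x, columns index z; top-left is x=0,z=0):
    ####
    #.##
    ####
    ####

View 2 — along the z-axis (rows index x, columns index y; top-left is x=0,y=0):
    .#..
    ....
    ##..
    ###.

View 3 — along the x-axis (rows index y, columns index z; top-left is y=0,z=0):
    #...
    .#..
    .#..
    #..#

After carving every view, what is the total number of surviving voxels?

start: 4×4×4 = 64 voxels
after view 1 [y-axis, 15 of 16 cells solid] → remaining = 60
after view 2 [z-axis, 6 of 16 cells solid] → remaining = 24
after view 3 [x-axis, 5 of 16 cells solid] → remaining = 6

6 voxels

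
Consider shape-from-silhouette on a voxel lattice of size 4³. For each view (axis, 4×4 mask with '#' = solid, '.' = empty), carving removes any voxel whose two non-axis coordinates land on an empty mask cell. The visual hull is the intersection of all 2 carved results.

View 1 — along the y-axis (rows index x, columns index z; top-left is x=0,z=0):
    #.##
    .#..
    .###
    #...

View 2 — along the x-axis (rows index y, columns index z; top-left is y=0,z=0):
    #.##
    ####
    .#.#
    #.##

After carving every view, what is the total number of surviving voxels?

remaining voxels: 24

full grid |V| = 64
V1 y: intersect with XZ mask (8 set) -- 32 left
V2 x: intersect with YZ mask (12 set) -- 24 left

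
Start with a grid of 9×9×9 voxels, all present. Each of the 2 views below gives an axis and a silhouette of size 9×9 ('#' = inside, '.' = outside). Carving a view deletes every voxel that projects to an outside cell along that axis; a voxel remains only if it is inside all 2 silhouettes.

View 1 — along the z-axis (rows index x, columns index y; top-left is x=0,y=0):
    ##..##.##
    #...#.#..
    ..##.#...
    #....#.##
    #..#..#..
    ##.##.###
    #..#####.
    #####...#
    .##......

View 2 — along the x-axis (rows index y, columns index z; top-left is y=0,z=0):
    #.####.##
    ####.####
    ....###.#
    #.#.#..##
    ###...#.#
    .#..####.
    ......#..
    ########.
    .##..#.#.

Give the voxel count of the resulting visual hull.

full grid |V| = 729
V1 z: intersect with XY mask (40 set) -- 360 left
V2 x: intersect with YZ mask (47 set) -- 215 left

voxel count = 215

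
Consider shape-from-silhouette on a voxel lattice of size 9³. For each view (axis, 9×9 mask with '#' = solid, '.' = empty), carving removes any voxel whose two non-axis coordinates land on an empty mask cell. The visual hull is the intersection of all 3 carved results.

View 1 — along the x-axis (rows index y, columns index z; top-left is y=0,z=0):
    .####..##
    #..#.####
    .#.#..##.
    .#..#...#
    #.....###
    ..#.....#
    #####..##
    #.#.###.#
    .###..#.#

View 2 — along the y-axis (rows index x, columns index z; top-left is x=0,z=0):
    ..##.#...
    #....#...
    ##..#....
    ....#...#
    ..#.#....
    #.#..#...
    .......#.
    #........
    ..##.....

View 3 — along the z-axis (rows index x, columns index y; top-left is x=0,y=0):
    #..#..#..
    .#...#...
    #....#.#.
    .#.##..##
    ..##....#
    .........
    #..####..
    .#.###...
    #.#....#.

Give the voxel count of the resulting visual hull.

initial block: 9^3 = 729
[1] x-view keeps 43 columns → grid now 387
[2] y-view keeps 19 columns → grid now 82
[3] z-view keeps 28 columns → grid now 28

voxel count = 28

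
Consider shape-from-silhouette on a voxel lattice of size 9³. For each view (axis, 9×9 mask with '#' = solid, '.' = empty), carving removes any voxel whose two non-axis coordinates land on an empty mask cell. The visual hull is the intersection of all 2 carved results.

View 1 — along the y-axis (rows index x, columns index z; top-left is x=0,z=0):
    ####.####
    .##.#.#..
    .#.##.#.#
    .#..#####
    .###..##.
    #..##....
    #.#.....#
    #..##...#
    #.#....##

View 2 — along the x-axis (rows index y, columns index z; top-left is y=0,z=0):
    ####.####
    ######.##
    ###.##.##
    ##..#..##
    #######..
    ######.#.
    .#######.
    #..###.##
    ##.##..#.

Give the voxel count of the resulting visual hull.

voxel count = 276

before carving: 729 voxels (9×9×9)
carve view 1 (along y, XZ-mask fill 42/81): 378 voxels remain
carve view 2 (along x, YZ-mask fill 60/81): 276 voxels remain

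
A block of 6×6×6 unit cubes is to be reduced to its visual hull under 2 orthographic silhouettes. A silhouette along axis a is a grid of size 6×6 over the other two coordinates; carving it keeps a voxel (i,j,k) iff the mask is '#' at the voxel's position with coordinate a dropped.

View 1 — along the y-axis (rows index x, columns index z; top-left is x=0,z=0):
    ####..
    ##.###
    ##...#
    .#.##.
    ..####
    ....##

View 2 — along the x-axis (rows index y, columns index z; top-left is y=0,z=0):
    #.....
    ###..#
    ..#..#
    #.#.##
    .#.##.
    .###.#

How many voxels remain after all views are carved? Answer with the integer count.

61 voxels

before carving: 216 voxels (6×6×6)
step 1: project along y, AND mask (21/36) → |grid| = 126
step 2: project along x, AND mask (18/36) → |grid| = 61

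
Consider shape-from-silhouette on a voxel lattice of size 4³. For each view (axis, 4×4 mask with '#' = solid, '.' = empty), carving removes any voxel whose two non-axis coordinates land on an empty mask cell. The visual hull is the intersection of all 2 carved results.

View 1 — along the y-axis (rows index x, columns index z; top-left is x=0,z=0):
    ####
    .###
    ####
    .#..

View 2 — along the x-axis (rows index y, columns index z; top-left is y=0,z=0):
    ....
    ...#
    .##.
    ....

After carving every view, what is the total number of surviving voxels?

before carving: 64 voxels (4×4×4)
[1] y-view keeps 12 columns → grid now 48
[2] x-view keeps 3 columns → grid now 10

|visual hull| = 10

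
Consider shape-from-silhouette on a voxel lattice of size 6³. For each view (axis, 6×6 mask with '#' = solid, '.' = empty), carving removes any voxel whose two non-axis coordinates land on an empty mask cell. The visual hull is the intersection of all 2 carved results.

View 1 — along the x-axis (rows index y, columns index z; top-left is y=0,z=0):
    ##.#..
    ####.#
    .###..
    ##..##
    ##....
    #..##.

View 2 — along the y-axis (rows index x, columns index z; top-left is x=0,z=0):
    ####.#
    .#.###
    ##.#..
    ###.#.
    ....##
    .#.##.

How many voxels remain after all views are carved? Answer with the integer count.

|visual hull| = 74

initial block: 6^3 = 216
after view 1 [x-axis, 20 of 36 cells solid] → remaining = 120
after view 2 [y-axis, 21 of 36 cells solid] → remaining = 74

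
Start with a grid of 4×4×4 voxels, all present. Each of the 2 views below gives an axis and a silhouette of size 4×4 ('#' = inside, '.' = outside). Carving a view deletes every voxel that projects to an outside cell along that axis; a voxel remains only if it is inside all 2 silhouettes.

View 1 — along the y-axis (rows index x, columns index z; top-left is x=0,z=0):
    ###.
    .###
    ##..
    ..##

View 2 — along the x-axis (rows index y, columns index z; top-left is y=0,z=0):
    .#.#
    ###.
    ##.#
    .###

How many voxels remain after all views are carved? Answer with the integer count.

start: 4×4×4 = 64 voxels
after view 1 [y-axis, 10 of 16 cells solid] → remaining = 40
after view 2 [x-axis, 11 of 16 cells solid] → remaining = 28

voxel count = 28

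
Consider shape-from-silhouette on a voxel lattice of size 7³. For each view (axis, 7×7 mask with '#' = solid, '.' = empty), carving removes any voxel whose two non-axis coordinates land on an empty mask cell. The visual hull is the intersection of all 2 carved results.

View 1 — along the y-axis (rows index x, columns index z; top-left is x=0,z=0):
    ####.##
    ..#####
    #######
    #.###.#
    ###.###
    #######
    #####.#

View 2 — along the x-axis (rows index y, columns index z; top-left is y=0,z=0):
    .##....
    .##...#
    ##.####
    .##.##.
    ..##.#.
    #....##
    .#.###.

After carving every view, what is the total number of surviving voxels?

start: 7×7×7 = 343 voxels
V1 y: intersect with XZ mask (42 set) -- 294 left
V2 x: intersect with YZ mask (25 set) -- 147 left

147 voxels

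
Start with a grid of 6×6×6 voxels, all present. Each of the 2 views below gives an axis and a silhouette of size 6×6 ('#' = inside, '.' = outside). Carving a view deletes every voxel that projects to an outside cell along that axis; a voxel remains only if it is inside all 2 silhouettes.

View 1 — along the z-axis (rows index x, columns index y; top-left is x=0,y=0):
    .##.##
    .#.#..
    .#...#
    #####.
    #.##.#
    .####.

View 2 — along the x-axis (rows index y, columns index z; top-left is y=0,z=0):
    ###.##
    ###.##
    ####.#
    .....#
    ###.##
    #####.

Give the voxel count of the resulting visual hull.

full grid |V| = 216
[1] z-view keeps 21 columns → grid now 126
[2] x-view keeps 26 columns → grid now 89

voxel count = 89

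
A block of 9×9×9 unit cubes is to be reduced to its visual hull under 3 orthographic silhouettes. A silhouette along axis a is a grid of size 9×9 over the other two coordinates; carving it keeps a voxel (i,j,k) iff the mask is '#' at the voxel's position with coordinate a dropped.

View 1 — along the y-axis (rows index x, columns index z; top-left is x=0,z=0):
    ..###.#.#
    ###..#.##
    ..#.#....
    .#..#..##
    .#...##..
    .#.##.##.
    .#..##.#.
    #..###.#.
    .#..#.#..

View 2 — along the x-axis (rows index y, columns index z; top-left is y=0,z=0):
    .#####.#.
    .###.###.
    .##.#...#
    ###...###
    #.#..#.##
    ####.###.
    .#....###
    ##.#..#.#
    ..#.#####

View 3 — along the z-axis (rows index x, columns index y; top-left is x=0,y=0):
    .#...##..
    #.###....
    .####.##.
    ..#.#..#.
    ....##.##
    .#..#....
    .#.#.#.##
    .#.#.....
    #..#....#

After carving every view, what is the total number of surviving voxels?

|visual hull| = 73

initial block: 9^3 = 729
[1] y-view keeps 37 columns → grid now 333
[2] x-view keeps 49 columns → grid now 201
[3] z-view keeps 32 columns → grid now 73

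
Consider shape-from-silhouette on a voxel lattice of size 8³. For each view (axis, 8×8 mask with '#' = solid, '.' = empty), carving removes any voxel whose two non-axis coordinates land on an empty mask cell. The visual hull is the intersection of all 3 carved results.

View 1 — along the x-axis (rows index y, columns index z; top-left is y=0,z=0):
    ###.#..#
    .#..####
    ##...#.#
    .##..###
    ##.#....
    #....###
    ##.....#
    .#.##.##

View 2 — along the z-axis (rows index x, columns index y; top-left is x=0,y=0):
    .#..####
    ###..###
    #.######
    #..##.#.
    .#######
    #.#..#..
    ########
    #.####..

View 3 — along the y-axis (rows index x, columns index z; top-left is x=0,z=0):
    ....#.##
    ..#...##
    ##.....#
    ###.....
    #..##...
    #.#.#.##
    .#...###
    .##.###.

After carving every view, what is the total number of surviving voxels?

remaining voxels: 96

start: 8×8×8 = 512 voxels
step 1: project along x, AND mask (34/64) → |grid| = 272
step 2: project along z, AND mask (45/64) → |grid| = 188
step 3: project along y, AND mask (29/64) → |grid| = 96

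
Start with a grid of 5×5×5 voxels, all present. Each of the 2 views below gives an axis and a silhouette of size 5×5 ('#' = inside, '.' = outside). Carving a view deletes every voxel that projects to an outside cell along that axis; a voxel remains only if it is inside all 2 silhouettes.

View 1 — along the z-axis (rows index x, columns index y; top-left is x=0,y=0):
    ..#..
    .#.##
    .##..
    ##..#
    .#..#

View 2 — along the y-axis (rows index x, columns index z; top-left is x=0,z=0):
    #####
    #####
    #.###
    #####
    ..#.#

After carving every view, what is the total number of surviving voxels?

full grid |V| = 125
step 1: project along z, AND mask (11/25) → |grid| = 55
step 2: project along y, AND mask (21/25) → |grid| = 47

|visual hull| = 47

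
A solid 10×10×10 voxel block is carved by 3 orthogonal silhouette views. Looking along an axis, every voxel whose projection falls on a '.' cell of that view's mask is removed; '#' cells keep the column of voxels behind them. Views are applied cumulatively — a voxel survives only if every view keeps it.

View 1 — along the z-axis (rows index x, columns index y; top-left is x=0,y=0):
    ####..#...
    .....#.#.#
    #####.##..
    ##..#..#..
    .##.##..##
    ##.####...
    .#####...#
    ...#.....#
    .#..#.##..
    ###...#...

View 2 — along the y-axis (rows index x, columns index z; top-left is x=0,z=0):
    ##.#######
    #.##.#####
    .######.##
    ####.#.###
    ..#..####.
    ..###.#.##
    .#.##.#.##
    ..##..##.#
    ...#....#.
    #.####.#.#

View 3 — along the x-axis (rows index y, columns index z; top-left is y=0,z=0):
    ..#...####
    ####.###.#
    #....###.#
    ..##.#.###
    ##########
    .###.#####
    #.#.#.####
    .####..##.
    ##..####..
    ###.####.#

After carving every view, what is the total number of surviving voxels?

voxel count = 212

initial block: 10^3 = 1000
[1] z-view keeps 47 columns → grid now 470
[2] y-view keeps 64 columns → grid now 305
[3] x-view keeps 69 columns → grid now 212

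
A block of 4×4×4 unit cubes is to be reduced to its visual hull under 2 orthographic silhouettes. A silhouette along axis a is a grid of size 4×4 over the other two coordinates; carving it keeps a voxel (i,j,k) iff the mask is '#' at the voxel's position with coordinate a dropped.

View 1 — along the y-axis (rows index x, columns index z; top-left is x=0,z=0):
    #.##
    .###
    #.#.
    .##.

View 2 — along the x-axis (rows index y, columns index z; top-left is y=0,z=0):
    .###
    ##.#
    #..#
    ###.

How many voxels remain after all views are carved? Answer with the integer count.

remaining voxels: 26

initial block: 4^3 = 64
V1 y: intersect with XZ mask (10 set) -- 40 left
V2 x: intersect with YZ mask (11 set) -- 26 left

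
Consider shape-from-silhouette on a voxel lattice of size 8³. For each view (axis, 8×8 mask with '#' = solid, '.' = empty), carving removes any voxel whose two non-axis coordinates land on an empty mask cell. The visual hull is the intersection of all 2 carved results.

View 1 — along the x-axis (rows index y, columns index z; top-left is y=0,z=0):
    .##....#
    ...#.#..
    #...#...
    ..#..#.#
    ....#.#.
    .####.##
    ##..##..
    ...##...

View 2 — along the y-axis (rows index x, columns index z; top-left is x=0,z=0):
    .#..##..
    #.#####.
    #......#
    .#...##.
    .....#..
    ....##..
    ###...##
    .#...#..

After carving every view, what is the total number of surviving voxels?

voxel count = 72

initial block: 8^3 = 512
step 1: project along x, AND mask (24/64) → |grid| = 192
step 2: project along y, AND mask (24/64) → |grid| = 72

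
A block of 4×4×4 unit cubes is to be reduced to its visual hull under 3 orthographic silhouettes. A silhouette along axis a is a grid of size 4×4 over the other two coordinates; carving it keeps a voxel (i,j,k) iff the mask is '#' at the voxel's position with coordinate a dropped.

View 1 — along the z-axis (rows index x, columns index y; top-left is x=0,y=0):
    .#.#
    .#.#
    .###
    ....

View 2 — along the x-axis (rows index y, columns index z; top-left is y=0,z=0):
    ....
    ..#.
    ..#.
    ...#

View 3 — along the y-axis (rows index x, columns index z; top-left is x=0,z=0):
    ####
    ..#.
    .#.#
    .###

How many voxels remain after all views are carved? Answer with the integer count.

voxel count = 4

full grid |V| = 64
carve view 1 (along z, XY-mask fill 7/16): 28 voxels remain
carve view 2 (along x, YZ-mask fill 3/16): 7 voxels remain
carve view 3 (along y, XZ-mask fill 10/16): 4 voxels remain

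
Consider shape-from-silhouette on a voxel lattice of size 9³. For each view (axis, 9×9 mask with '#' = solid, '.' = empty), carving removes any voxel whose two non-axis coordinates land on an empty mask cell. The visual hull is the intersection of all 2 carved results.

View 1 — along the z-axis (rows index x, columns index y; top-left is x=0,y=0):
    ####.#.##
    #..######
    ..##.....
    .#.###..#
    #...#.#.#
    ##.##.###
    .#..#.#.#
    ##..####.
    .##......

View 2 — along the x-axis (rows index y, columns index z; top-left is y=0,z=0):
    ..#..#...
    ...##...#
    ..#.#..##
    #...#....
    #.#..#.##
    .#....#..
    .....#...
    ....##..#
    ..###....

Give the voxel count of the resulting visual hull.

start: 9×9×9 = 729 voxels
carve view 1 (along z, XY-mask fill 44/81): 396 voxels remain
carve view 2 (along x, YZ-mask fill 25/81): 123 voxels remain

123 voxels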